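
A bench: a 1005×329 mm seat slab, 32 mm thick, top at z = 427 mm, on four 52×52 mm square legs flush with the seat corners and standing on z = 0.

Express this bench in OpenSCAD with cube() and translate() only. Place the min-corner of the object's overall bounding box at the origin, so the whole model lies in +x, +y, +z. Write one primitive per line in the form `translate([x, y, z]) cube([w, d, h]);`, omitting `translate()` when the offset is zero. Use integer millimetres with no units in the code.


translate([0, 0, 395]) cube([1005, 329, 32]);
cube([52, 52, 395]);
translate([0, 277, 0]) cube([52, 52, 395]);
translate([953, 0, 0]) cube([52, 52, 395]);
translate([953, 277, 0]) cube([52, 52, 395]);


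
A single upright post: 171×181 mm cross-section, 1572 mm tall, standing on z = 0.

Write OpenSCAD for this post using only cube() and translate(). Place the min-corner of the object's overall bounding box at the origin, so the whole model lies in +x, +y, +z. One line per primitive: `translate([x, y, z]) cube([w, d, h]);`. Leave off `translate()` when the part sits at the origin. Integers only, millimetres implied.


cube([171, 181, 1572]);


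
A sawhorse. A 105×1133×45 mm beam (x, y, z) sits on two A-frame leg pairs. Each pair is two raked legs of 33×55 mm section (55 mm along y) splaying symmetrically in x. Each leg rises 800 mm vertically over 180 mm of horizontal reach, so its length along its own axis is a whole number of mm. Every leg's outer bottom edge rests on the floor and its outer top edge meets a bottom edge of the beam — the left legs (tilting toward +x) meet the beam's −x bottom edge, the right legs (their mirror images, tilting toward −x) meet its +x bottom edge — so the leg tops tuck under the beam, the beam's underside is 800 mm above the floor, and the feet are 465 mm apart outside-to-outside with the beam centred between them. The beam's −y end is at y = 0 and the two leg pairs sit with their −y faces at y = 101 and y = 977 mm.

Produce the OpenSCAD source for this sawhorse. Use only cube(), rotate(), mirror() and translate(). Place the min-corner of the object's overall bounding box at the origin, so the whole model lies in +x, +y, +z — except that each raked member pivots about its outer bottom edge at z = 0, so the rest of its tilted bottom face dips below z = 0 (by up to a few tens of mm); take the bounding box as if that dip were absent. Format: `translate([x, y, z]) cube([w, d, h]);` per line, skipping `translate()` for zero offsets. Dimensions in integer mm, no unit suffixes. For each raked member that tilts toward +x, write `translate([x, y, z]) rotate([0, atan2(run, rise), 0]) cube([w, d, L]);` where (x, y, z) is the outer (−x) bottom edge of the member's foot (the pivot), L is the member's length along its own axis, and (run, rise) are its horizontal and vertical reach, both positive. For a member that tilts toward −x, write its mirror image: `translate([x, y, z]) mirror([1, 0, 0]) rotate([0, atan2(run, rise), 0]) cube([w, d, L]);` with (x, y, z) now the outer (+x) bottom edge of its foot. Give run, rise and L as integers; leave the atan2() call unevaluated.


translate([180, 0, 800]) cube([105, 1133, 45]);
translate([0, 101, 0]) rotate([0, atan2(180, 800), 0]) cube([33, 55, 820]);
translate([465, 101, 0]) mirror([1, 0, 0]) rotate([0, atan2(180, 800), 0]) cube([33, 55, 820]);
translate([0, 977, 0]) rotate([0, atan2(180, 800), 0]) cube([33, 55, 820]);
translate([465, 977, 0]) mirror([1, 0, 0]) rotate([0, atan2(180, 800), 0]) cube([33, 55, 820]);


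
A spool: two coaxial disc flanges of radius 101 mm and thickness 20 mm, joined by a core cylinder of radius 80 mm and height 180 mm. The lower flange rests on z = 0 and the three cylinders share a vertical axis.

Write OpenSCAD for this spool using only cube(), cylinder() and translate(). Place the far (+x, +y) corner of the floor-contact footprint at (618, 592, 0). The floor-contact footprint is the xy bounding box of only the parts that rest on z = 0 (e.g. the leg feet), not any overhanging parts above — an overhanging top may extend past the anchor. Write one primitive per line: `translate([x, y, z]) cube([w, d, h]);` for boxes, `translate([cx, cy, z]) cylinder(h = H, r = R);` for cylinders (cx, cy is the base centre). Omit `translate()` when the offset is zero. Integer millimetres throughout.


translate([517, 491, 0]) cylinder(h = 20, r = 101);
translate([517, 491, 20]) cylinder(h = 180, r = 80);
translate([517, 491, 200]) cylinder(h = 20, r = 101);


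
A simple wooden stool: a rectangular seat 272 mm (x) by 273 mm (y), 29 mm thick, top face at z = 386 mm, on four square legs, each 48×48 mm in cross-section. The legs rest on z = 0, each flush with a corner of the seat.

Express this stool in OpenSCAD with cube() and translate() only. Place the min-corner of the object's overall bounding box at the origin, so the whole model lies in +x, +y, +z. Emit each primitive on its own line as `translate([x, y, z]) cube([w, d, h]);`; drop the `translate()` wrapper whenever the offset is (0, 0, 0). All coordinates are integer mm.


translate([0, 0, 357]) cube([272, 273, 29]);
cube([48, 48, 357]);
translate([224, 0, 0]) cube([48, 48, 357]);
translate([0, 225, 0]) cube([48, 48, 357]);
translate([224, 225, 0]) cube([48, 48, 357]);


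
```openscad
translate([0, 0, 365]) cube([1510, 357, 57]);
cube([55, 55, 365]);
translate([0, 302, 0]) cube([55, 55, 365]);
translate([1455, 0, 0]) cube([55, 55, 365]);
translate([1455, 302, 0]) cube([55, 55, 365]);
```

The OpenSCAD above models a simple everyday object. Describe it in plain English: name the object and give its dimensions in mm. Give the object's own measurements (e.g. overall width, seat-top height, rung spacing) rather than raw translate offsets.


A long wooden bench with a 1510 mm (x) × 357 mm (y) seat, 57 mm thick, its top surface 422 mm above the floor. Four 55 mm square legs at the seat corners, flush with the edges, run from z = 0 to the seat underside.


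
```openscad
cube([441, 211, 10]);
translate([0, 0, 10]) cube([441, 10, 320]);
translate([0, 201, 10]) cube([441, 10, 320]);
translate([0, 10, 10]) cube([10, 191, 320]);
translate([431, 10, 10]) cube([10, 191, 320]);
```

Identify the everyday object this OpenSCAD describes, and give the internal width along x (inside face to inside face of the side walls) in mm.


An open box. The internal width is 421 mm.

A 441×211 base slab with four walls standing on it — an open box. The base is 441 mm wide and the walls are 10 mm thick, so the internal width is 441 − 2 × 10 = 421 mm.


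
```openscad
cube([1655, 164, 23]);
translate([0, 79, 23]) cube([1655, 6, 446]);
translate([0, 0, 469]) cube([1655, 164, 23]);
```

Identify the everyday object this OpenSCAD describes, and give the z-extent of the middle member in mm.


An I-beam. The web height is 446 mm.

Two wide flanges with a thin centred web — an I-beam. Overall 492 mm minus two 23 mm flanges gives a web of 492 − 2·23 = 446 mm.


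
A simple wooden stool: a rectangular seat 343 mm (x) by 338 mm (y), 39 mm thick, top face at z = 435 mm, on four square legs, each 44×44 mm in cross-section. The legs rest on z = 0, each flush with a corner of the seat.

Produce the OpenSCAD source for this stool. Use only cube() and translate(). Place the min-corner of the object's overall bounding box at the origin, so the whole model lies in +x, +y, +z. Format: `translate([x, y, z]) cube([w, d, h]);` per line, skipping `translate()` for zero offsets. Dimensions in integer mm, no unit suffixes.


// leg_h = 435 - 39 = 396
translate([0, 0, 396]) cube([343, 338, 39]);
cube([44, 44, 396]);
translate([299, 0, 0]) cube([44, 44, 396]);
translate([0, 294, 0]) cube([44, 44, 396]);
translate([299, 294, 0]) cube([44, 44, 396]);


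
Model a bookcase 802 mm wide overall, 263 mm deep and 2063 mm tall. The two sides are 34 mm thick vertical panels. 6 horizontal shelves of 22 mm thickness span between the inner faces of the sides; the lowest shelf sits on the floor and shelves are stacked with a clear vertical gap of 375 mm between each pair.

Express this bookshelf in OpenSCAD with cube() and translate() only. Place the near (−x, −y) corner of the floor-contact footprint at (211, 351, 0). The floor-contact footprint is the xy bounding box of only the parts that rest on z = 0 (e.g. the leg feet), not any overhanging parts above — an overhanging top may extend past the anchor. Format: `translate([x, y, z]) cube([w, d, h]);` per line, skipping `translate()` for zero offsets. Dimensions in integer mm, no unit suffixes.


translate([211, 351, 0]) cube([34, 263, 2063]);
translate([979, 351, 0]) cube([34, 263, 2063]);
translate([245, 351, 0]) cube([734, 263, 22]);
translate([245, 351, 397]) cube([734, 263, 22]);
translate([245, 351, 794]) cube([734, 263, 22]);
translate([245, 351, 1191]) cube([734, 263, 22]);
translate([245, 351, 1588]) cube([734, 263, 22]);
translate([245, 351, 1985]) cube([734, 263, 22]);


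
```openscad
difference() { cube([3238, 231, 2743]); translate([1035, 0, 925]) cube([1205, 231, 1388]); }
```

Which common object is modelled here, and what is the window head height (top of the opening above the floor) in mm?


A wall with a window opening. The window head height is 2313 mm.

A wall with a rectangular opening subtracted — a window. Sill at z = 925, opening 1388 mm tall, so the head is at 925 + 1388 = 2313 mm.


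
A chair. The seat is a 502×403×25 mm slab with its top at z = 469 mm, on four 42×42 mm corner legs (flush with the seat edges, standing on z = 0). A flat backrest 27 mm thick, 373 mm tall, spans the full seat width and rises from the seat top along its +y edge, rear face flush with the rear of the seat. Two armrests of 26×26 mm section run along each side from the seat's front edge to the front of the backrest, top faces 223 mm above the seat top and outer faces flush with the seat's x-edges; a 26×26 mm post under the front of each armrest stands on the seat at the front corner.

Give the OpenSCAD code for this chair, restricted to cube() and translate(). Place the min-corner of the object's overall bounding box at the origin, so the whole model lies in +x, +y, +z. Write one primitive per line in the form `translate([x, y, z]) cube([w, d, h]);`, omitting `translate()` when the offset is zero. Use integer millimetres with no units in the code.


translate([0, 0, 444]) cube([502, 403, 25]);
cube([42, 42, 444]);
translate([460, 0, 0]) cube([42, 42, 444]);
translate([0, 361, 0]) cube([42, 42, 444]);
translate([460, 361, 0]) cube([42, 42, 444]);
translate([0, 376, 469]) cube([502, 27, 373]);
translate([0, 0, 666]) cube([26, 376, 26]);
translate([476, 0, 666]) cube([26, 376, 26]);
translate([0, 0, 469]) cube([26, 26, 197]);
translate([476, 0, 469]) cube([26, 26, 197]);


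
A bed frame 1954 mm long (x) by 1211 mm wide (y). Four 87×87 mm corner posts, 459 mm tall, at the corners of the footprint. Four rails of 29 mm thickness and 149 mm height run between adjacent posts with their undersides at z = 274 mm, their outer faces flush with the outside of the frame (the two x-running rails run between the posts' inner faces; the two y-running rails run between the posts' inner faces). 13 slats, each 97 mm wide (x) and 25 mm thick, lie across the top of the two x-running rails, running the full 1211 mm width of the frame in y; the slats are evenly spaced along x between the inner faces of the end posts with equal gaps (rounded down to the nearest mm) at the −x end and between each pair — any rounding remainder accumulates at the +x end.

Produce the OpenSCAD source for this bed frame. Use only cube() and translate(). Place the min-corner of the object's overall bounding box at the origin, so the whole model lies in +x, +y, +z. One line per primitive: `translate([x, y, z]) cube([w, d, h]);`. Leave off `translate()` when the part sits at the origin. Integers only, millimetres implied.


// slat z = rail_z + rail_h = 274 + 149 = 423
// slat gap = ⌊(1780 − 13·97) / 14⌋ = 37
cube([87, 87, 459]);
translate([0, 1124, 0]) cube([87, 87, 459]);
translate([1867, 0, 0]) cube([87, 87, 459]);
translate([1867, 1124, 0]) cube([87, 87, 459]);
translate([87, 0, 274]) cube([1780, 29, 149]);
translate([87, 1182, 274]) cube([1780, 29, 149]);
translate([0, 87, 274]) cube([29, 1037, 149]);
translate([1925, 87, 274]) cube([29, 1037, 149]);
translate([124, 0, 423]) cube([97, 1211, 25]);
translate([258, 0, 423]) cube([97, 1211, 25]);
translate([392, 0, 423]) cube([97, 1211, 25]);
translate([526, 0, 423]) cube([97, 1211, 25]);
translate([660, 0, 423]) cube([97, 1211, 25]);
translate([794, 0, 423]) cube([97, 1211, 25]);
translate([928, 0, 423]) cube([97, 1211, 25]);
translate([1062, 0, 423]) cube([97, 1211, 25]);
translate([1196, 0, 423]) cube([97, 1211, 25]);
translate([1330, 0, 423]) cube([97, 1211, 25]);
translate([1464, 0, 423]) cube([97, 1211, 25]);
translate([1598, 0, 423]) cube([97, 1211, 25]);
translate([1732, 0, 423]) cube([97, 1211, 25]);


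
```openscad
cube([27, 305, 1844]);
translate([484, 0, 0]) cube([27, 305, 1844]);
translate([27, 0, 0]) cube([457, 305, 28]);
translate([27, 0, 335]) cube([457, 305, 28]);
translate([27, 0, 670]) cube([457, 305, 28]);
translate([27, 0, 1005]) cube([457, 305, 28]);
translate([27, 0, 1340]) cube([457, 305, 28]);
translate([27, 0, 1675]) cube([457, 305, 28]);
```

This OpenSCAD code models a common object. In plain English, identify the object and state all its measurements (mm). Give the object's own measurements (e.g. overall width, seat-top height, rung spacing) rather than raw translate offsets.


An open bookshelf. Two side panels, each 27 mm thick, 305 mm deep and 1844 mm tall, stand 511 mm apart (outside-to-outside). Between them sit 6 shelves, each 28 mm thick and 305 mm deep, spanning the full gap between the sides. The bottom shelf rests on the floor (its underside at z = 0) and the clear gap between one shelf's top and the next shelf's underside is 307 mm.


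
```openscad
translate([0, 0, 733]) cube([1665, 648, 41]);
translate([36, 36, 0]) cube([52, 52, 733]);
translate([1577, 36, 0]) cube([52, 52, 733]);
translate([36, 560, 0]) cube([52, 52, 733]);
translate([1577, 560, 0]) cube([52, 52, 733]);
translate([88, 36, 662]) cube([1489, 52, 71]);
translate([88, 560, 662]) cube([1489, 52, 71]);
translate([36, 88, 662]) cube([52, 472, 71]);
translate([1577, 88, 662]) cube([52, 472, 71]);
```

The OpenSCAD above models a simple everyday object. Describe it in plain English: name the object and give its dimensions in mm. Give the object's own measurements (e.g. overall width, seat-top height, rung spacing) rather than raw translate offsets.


A table: top 1665 mm (x) × 648 mm (y), 41 mm thick, upper face at z = 774 mm, on four 52×52 mm square legs, each inset 36 mm from the nearest pair of top edges from z = 0 to the bottom of the top. Four apron rails, 52 mm thick and 71 mm tall, run between adjacent legs with their top edges flush with the underside of the top and their outer faces flush with the legs' outer faces.


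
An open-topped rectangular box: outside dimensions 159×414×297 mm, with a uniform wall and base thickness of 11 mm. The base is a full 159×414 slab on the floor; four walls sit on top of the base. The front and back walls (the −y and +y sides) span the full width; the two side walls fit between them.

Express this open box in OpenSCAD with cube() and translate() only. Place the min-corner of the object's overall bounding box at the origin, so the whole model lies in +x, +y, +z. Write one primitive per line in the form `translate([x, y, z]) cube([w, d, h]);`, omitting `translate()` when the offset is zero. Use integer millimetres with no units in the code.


cube([159, 414, 11]);
translate([0, 0, 11]) cube([159, 11, 286]);
translate([0, 403, 11]) cube([159, 11, 286]);
translate([0, 11, 11]) cube([11, 392, 286]);
translate([148, 11, 11]) cube([11, 392, 286]);


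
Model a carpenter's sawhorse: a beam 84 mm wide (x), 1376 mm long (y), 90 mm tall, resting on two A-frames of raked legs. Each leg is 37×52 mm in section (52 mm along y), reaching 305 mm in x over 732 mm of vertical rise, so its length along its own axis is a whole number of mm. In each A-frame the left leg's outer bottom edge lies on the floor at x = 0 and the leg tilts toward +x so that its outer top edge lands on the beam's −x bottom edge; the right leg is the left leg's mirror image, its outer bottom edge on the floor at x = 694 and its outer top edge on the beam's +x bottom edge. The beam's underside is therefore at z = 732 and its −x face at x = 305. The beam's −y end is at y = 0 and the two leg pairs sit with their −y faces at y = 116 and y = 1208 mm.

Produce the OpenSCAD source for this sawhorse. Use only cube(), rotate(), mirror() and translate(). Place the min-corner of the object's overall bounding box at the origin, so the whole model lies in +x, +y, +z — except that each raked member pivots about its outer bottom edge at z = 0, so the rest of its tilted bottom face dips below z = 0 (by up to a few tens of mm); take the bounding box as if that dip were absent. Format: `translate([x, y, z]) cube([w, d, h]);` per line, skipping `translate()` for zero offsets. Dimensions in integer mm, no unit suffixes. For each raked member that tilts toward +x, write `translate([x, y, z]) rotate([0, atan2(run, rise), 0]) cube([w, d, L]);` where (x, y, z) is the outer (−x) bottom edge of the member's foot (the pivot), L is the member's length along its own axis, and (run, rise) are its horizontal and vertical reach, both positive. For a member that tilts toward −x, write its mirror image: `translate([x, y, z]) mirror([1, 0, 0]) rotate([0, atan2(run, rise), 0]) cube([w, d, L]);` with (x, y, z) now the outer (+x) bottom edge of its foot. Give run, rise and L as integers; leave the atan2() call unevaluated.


// leg length = √(305² + 732²) = 793
// right-leg outer foot x = 2·305 + 84 = 694
// beam min-corner = (305, 0, 732)
translate([305, 0, 732]) cube([84, 1376, 90]);
translate([0, 116, 0]) rotate([0, atan2(305, 732), 0]) cube([37, 52, 793]);
translate([694, 116, 0]) mirror([1, 0, 0]) rotate([0, atan2(305, 732), 0]) cube([37, 52, 793]);
translate([0, 1208, 0]) rotate([0, atan2(305, 732), 0]) cube([37, 52, 793]);
translate([694, 1208, 0]) mirror([1, 0, 0]) rotate([0, atan2(305, 732), 0]) cube([37, 52, 793]);


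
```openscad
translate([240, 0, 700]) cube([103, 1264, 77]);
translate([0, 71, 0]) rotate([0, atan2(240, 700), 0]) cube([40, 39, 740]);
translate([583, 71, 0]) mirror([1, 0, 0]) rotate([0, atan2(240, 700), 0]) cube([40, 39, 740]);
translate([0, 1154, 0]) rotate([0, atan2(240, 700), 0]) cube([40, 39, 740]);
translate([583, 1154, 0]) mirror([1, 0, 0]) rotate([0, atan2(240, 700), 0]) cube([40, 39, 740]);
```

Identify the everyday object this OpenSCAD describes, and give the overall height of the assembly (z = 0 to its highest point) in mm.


A sawhorse. The overall height is 777 mm.

A beam across two mirrored pairs of raked legs — a sawhorse. The beam's underside is at z = 700 (matching the legs' vertical rise in atan2(240, 700)) and the beam is 77 mm tall, so its top is at 700 + 77 = 777 mm. The raked legs top out at the beam's underside, so that is the highest point.


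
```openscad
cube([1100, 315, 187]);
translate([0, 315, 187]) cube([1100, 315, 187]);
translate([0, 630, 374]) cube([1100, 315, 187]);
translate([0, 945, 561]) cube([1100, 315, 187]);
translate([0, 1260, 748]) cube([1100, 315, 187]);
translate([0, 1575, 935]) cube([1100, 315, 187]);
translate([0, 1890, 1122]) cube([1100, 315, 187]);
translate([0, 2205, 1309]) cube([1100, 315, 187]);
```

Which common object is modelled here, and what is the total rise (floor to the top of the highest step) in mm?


A staircase. The total rise is 1496 mm.

8 identical blocks, each offset up and back from the previous — a staircase. Each step is 187 mm tall and there are 8 of them, so the total rise is 8 × 187 = 1496 mm.


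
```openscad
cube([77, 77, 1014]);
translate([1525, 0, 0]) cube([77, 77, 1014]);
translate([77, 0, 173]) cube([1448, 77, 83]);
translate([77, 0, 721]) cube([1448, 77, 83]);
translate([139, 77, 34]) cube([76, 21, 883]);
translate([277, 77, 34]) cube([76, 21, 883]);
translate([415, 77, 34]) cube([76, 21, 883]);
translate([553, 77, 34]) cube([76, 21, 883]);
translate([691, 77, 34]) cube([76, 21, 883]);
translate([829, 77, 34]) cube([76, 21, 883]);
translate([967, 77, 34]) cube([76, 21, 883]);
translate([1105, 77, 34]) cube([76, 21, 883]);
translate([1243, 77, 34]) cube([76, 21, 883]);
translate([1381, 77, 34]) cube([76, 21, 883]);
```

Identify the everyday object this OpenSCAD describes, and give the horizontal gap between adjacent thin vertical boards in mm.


A fence section. The picket gap is 62 mm.

Two posts, two rails, 10 pickets — a fence section. Span 1448 mm holds 10 pickets of 76 mm with 11 equal gaps: ⌊(1448 − 10·76) / 11⌋ = 62 mm.


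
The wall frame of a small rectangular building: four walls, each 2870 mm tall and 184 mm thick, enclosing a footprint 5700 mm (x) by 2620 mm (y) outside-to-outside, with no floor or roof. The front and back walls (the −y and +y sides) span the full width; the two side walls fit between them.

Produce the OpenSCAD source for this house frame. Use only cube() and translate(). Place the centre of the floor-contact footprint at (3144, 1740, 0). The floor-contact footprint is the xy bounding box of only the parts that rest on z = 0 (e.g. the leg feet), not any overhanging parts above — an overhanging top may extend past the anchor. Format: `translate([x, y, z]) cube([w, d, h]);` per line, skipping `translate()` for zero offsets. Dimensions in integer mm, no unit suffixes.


translate([294, 430, 0]) cube([5700, 184, 2870]);
translate([294, 2866, 0]) cube([5700, 184, 2870]);
translate([294, 614, 0]) cube([184, 2252, 2870]);
translate([5810, 614, 0]) cube([184, 2252, 2870]);


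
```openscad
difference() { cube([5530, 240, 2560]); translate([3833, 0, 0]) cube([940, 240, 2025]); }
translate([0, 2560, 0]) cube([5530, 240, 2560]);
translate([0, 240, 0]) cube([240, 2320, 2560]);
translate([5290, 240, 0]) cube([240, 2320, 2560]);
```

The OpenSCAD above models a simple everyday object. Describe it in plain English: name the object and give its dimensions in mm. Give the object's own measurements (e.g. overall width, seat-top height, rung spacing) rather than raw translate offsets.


A single room: four walls, each 2560 mm tall and 240 mm thick, enclosing an outside footprint 5530×2800 mm (x × y), no floor or roof. The front and back walls (−y and +y sides) run the full x-width; the side walls fit between their inner faces. A door opening 940 mm wide and 2025 mm tall is cut through the front wall from the floor up, its −x edge 3833 mm from the wall's −x end.


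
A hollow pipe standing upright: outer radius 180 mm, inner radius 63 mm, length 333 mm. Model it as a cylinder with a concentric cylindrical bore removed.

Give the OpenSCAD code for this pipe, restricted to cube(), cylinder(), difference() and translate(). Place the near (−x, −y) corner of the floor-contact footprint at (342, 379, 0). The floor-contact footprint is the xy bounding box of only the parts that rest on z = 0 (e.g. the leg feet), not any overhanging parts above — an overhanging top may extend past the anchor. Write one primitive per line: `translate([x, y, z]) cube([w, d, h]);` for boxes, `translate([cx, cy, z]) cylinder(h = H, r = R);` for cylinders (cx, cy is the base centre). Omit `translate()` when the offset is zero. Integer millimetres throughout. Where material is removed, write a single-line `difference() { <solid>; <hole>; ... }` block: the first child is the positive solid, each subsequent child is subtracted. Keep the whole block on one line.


difference() { translate([522, 559, 0]) cylinder(h = 333, r = 180); translate([522, 559, 0]) cylinder(h = 333, r = 63); }


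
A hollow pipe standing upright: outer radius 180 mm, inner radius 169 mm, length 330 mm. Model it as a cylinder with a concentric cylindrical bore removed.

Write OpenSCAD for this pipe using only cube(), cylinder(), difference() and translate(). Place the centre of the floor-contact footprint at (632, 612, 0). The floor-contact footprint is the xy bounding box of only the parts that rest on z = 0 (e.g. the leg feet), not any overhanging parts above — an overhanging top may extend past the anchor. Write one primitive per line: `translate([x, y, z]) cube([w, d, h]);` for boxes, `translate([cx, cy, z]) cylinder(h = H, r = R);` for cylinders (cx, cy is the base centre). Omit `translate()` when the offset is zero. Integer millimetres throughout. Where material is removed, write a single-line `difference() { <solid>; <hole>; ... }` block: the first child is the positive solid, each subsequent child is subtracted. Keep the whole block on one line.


difference() { translate([632, 612, 0]) cylinder(h = 330, r = 180); translate([632, 612, 0]) cylinder(h = 330, r = 169); }


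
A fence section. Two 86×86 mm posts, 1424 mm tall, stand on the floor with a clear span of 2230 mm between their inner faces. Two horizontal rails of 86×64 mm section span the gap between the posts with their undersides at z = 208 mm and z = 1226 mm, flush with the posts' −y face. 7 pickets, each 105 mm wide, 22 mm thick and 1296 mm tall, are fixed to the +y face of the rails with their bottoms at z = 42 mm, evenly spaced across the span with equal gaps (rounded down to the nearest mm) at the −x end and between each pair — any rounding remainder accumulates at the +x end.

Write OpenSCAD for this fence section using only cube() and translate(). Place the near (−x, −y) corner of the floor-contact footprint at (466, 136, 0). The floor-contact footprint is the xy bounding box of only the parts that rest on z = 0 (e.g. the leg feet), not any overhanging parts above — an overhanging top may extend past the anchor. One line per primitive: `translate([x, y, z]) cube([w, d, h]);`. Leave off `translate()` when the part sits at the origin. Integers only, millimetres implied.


translate([466, 136, 0]) cube([86, 86, 1424]);
translate([2782, 136, 0]) cube([86, 86, 1424]);
translate([552, 136, 208]) cube([2230, 86, 64]);
translate([552, 136, 1226]) cube([2230, 86, 64]);
translate([738, 222, 42]) cube([105, 22, 1296]);
translate([1029, 222, 42]) cube([105, 22, 1296]);
translate([1320, 222, 42]) cube([105, 22, 1296]);
translate([1611, 222, 42]) cube([105, 22, 1296]);
translate([1902, 222, 42]) cube([105, 22, 1296]);
translate([2193, 222, 42]) cube([105, 22, 1296]);
translate([2484, 222, 42]) cube([105, 22, 1296]);


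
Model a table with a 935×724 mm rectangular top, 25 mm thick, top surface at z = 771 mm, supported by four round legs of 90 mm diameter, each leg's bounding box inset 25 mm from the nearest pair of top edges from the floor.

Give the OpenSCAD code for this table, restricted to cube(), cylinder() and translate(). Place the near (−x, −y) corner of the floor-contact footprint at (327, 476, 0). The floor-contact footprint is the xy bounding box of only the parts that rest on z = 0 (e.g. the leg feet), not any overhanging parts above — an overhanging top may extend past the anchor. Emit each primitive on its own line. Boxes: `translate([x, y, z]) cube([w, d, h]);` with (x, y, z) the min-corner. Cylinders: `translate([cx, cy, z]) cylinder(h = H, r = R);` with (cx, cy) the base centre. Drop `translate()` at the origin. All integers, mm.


// leg_h = 771 - 25 = 746
translate([302, 451, 746]) cube([935, 724, 25]);
translate([372, 521, 0]) cylinder(h = 746, r = 45);
translate([1167, 521, 0]) cylinder(h = 746, r = 45);
translate([372, 1105, 0]) cylinder(h = 746, r = 45);
translate([1167, 1105, 0]) cylinder(h = 746, r = 45);


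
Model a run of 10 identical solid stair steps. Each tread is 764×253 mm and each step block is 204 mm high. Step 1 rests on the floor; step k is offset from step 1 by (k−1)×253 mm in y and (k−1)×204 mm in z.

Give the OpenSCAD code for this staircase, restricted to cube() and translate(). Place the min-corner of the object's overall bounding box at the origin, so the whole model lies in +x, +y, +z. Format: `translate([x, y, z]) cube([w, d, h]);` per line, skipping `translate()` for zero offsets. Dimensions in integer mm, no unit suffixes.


cube([764, 253, 204]);
translate([0, 253, 204]) cube([764, 253, 204]);
translate([0, 506, 408]) cube([764, 253, 204]);
translate([0, 759, 612]) cube([764, 253, 204]);
translate([0, 1012, 816]) cube([764, 253, 204]);
translate([0, 1265, 1020]) cube([764, 253, 204]);
translate([0, 1518, 1224]) cube([764, 253, 204]);
translate([0, 1771, 1428]) cube([764, 253, 204]);
translate([0, 2024, 1632]) cube([764, 253, 204]);
translate([0, 2277, 1836]) cube([764, 253, 204]);


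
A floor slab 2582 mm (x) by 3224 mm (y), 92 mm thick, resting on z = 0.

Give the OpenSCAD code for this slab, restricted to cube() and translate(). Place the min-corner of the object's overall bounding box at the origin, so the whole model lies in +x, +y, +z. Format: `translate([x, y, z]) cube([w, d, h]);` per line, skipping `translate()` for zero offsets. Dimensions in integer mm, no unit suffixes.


cube([2582, 3224, 92]);


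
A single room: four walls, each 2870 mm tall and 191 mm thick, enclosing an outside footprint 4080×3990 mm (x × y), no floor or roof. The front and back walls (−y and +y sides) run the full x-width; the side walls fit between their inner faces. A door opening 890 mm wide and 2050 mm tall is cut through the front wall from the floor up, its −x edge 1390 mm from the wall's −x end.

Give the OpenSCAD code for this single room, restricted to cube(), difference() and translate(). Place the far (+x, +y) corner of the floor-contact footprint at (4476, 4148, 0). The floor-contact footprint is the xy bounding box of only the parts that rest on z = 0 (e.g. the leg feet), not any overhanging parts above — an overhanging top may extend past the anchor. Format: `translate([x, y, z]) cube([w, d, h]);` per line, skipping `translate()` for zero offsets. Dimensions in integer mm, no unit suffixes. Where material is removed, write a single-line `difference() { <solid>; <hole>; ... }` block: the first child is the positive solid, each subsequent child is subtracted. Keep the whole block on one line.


difference() { translate([396, 158, 0]) cube([4080, 191, 2870]); translate([1786, 158, 0]) cube([890, 191, 2050]); }
translate([396, 3957, 0]) cube([4080, 191, 2870]);
translate([396, 349, 0]) cube([191, 3608, 2870]);
translate([4285, 349, 0]) cube([191, 3608, 2870]);


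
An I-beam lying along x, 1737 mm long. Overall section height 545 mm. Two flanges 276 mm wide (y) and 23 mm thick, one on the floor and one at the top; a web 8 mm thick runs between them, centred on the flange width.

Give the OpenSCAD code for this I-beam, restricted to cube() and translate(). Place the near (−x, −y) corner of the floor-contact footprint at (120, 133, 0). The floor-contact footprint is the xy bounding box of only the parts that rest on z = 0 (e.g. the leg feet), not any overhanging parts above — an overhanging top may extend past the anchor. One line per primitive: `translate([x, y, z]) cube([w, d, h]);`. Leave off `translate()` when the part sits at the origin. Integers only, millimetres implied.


translate([120, 133, 0]) cube([1737, 276, 23]);
translate([120, 267, 23]) cube([1737, 8, 499]);
translate([120, 133, 522]) cube([1737, 276, 23]);


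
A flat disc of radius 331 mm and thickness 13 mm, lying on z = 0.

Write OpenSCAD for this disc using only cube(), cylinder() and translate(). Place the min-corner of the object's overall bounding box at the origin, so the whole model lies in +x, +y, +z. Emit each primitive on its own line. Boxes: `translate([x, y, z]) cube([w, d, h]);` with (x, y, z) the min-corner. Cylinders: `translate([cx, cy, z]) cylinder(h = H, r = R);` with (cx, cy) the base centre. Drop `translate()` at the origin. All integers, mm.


translate([331, 331, 0]) cylinder(h = 13, r = 331);


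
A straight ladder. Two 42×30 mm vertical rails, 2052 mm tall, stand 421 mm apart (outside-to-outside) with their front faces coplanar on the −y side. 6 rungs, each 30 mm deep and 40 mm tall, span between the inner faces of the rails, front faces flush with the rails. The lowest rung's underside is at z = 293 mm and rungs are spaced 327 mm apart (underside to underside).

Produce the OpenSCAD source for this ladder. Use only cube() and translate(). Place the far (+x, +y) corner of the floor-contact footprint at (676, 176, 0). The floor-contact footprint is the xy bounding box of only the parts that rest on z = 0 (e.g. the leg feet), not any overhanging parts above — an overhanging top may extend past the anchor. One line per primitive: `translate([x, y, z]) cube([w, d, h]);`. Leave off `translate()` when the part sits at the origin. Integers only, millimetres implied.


// rung span = 421 - 2*42 = 337
// rung[k] z = 293 + k*327
translate([255, 146, 0]) cube([42, 30, 2052]);
translate([634, 146, 0]) cube([42, 30, 2052]);
translate([297, 146, 293]) cube([337, 30, 40]);
translate([297, 146, 620]) cube([337, 30, 40]);
translate([297, 146, 947]) cube([337, 30, 40]);
translate([297, 146, 1274]) cube([337, 30, 40]);
translate([297, 146, 1601]) cube([337, 30, 40]);
translate([297, 146, 1928]) cube([337, 30, 40]);


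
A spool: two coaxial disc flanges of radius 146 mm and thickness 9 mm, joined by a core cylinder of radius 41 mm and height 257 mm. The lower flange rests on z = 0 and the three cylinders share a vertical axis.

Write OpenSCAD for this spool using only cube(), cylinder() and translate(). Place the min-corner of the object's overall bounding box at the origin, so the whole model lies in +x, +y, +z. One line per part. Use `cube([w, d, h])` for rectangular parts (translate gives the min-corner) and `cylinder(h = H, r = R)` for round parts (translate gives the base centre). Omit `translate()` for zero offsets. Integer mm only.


translate([146, 146, 0]) cylinder(h = 9, r = 146);
translate([146, 146, 9]) cylinder(h = 257, r = 41);
translate([146, 146, 266]) cylinder(h = 9, r = 146);


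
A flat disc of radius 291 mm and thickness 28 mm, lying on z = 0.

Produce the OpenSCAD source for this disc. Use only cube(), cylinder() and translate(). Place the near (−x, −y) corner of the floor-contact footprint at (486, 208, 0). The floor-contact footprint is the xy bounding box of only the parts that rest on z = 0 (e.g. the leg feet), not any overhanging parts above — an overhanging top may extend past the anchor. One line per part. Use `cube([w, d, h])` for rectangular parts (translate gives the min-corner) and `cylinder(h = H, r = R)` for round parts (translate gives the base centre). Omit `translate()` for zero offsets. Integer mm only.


translate([777, 499, 0]) cylinder(h = 28, r = 291);


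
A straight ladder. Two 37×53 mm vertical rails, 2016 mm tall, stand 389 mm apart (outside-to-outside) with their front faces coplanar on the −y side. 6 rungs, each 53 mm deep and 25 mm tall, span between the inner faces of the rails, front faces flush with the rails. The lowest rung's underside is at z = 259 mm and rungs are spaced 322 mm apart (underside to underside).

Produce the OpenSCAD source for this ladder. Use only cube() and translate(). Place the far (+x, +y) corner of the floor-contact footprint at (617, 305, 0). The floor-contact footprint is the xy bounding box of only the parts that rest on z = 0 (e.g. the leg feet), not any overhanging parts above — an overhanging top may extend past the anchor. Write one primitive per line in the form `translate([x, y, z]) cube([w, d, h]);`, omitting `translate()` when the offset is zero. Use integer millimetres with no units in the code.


// rung span = 389 - 2*37 = 315
// rung[k] z = 259 + k*322
translate([228, 252, 0]) cube([37, 53, 2016]);
translate([580, 252, 0]) cube([37, 53, 2016]);
translate([265, 252, 259]) cube([315, 53, 25]);
translate([265, 252, 581]) cube([315, 53, 25]);
translate([265, 252, 903]) cube([315, 53, 25]);
translate([265, 252, 1225]) cube([315, 53, 25]);
translate([265, 252, 1547]) cube([315, 53, 25]);
translate([265, 252, 1869]) cube([315, 53, 25]);


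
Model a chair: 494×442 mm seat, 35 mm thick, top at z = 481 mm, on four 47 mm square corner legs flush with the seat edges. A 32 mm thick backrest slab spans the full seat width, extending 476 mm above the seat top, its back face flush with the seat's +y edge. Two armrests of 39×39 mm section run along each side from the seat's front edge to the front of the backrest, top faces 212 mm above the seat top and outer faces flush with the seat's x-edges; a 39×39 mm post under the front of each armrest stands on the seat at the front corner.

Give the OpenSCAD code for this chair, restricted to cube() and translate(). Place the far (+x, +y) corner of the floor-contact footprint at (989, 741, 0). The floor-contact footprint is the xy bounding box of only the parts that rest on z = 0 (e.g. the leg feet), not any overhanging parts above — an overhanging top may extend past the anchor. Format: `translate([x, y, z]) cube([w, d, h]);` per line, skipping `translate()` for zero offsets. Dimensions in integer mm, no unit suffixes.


translate([495, 299, 446]) cube([494, 442, 35]);
translate([495, 299, 0]) cube([47, 47, 446]);
translate([942, 299, 0]) cube([47, 47, 446]);
translate([495, 694, 0]) cube([47, 47, 446]);
translate([942, 694, 0]) cube([47, 47, 446]);
translate([495, 709, 481]) cube([494, 32, 476]);
translate([495, 299, 654]) cube([39, 410, 39]);
translate([950, 299, 654]) cube([39, 410, 39]);
translate([495, 299, 481]) cube([39, 39, 173]);
translate([950, 299, 481]) cube([39, 39, 173]);


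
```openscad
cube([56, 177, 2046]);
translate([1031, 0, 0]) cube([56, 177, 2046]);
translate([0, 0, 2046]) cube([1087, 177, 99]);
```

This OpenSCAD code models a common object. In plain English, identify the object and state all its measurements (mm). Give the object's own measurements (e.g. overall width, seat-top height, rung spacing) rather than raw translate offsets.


A door frame. The clear opening is 975 mm wide and 2046 mm high. Two 56 mm wide jambs, 177 mm deep, stand either side of the opening from the floor to the top of the opening. A 99 mm thick head sits across the top of both jambs, spanning the full outside width of the frame.


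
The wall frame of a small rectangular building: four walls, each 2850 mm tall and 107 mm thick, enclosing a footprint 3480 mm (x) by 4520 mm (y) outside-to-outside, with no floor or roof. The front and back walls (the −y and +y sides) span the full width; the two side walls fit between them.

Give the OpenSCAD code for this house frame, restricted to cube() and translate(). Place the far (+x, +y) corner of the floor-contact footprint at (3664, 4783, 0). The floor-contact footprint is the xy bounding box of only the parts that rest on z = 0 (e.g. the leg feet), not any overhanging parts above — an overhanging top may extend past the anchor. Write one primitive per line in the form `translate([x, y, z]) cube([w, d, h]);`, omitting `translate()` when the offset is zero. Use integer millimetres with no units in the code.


translate([184, 263, 0]) cube([3480, 107, 2850]);
translate([184, 4676, 0]) cube([3480, 107, 2850]);
translate([184, 370, 0]) cube([107, 4306, 2850]);
translate([3557, 370, 0]) cube([107, 4306, 2850]);


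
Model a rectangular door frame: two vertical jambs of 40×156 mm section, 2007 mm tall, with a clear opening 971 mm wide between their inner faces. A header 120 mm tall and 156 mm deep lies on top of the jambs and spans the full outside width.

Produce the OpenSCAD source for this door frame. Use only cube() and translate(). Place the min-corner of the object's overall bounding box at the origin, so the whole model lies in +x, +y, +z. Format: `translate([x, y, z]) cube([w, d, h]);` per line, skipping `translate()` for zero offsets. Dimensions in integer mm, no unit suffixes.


cube([40, 156, 2007]);
translate([1011, 0, 0]) cube([40, 156, 2007]);
translate([0, 0, 2007]) cube([1051, 156, 120]);


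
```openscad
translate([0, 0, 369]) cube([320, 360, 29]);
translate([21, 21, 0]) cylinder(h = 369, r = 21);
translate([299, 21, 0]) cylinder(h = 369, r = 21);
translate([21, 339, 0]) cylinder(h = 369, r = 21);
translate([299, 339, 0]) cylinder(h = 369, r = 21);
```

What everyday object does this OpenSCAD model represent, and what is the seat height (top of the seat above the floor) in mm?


A stool. The seat height is 398 mm.

A 320×360×29 slab at z = 369 on four corner cylinders — a stool. The seat top is 369 + 29 = 398 mm.
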